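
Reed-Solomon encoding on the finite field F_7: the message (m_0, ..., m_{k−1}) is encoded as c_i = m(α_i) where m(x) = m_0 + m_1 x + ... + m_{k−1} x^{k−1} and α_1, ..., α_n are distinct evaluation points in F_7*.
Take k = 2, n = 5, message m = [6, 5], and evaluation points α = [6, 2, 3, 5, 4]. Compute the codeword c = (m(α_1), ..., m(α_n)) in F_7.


c = [1, 2, 0, 3, 5]

Message polynomial: m(x) = 6 + 5·x (mod 7).
For each evaluation point α_i, compute m(α_i) mod 7:
  α_1 = 6: Horner steps 5 → 1, so m(6) = 1.
  α_2 = 2: Horner steps 5 → 2, so m(2) = 2.
  α_3 = 3: Horner steps 5 → 0, so m(3) = 0.
  α_4 = 5: Horner steps 5 → 3, so m(5) = 3.
  α_5 = 4: Horner steps 5 → 5, so m(4) = 5.
Codeword c = [1, 2, 0, 3, 5] ∈ F_7^5.


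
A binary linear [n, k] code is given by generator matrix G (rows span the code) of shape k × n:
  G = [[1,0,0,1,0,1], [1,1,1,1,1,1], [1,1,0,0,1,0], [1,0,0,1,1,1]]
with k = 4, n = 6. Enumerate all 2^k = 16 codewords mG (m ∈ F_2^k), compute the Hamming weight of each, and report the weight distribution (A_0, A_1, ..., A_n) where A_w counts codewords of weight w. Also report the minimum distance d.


Weight distribution: A_0 = 1, A_1 = 1, A_2 = 3, A_3 = 6, A_4 = 3, A_5 = 1, A_6 = 1. Minimum distance d = 1.

Enumerate all 2^4 = 16 messages m ∈ F_2^4.
For each, compute codeword c = mG in F_2^6, then tally its weight.
  m = 0000 → c = 000000, weight = 0.
  m = 1000 → c = 100101, weight = 3.
  m = 0100 → c = 111111, weight = 6.
  m = 1100 → c = 011010, weight = 3.
  m = 0010 → c = 110010, weight = 3.
  m = 1010 → c = 010111, weight = 4.
  m = 0110 → c = 001101, weight = 3.
  m = 1110 → c = 101000, weight = 2.
  m = 0001 → c = 100111, weight = 4.
  m = 1001 → c = 000010, weight = 1.
  m = 0101 → c = 011000, weight = 2.
  m = 1101 → c = 111101, weight = 5.
  m = 0011 → c = 010101, weight = 3.
  m = 1011 → c = 110000, weight = 2.
  m = 0111 → c = 101010, weight = 3.
  m = 1111 → c = 001111, weight = 4.
Tally weights:
  weight 0: 1 codewords.
  weight 1: 1 codewords.
  weight 2: 3 codewords.
  weight 3: 6 codewords.
  weight 4: 3 codewords.
  weight 5: 1 codewords.
  weight 6: 1 codewords.
Minimum distance d = smallest w > 0 with A_w > 0 = 1.
Sanity: Σ A_w = 16 = 2^4 = 16 ✓.


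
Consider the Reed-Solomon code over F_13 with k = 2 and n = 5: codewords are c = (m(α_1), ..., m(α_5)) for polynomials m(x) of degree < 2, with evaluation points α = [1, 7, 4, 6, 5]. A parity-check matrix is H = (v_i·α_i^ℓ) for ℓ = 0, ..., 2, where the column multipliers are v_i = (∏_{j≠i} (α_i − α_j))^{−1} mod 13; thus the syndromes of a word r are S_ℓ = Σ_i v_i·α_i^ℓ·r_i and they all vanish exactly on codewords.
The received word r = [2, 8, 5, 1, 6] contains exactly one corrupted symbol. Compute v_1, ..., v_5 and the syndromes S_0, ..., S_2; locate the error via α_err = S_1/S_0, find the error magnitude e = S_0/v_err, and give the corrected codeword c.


S = (11, 1, 6), error at position 4, error magnitude e = 7, c = [2, 8, 5, 7, 6].

Step 1: column multipliers v_i = (∏_{j≠i}(α_i − α_j))^{−1} mod 13.
  i = 1 (α = 1): (1−7)(1−4)(1−6)(1−5) = (−6)·(−3)·(−5)·(−4) = 360 ≡ 9, so v_1 = 9^{−1} = 3 (mod 13).
  i = 2 (α = 7): (7−1)(7−4)(7−6)(7−5) = 6·3·1·2 = 36 ≡ 10, so v_2 = 10^{−1} = 4 (mod 13).
  i = 3 (α = 4): (4−1)(4−7)(4−6)(4−5) = 3·(−3)·(−2)·(−1) = −18 ≡ 8, so v_3 = 8^{−1} = 5 (mod 13).
  i = 4 (α = 6): (6−1)(6−7)(6−4)(6−5) = 5·(−1)·2·1 = −10 ≡ 3, so v_4 = 3^{−1} = 9 (mod 13).
  i = 5 (α = 5): (5−1)(5−7)(5−4)(5−6) = 4·(−2)·1·(−1) = 8 ≡ 8, so v_5 = 8^{−1} = 5 (mod 13).
  v = [3, 4, 5, 9, 5].
Step 2: syndromes of r = [2, 8, 5, 1, 6] (all sums mod 13).
  S_0 = Σ v_i r_i = 3·2 + 4·8 + 5·5 + 9·1 + 5·6 = 102 ≡ 11.
  S_1 = Σ v_i α_i r_i = 3·1·2 + 4·7·8 + 5·4·5 + 9·6·1 + 5·5·6 = 534 ≡ 1.
  α_i^2 mod 13 = [1, 10, 3, 10, 12].
  S_2 = Σ v_i α_i^2 r_i = 3·1·2 + 4·10·8 + 5·3·5 + 9·10·1 + 5·12·6 = 851 ≡ 6.
  S = (11, 1, 6) ≠ 0, so r is not a codeword (an error is present).
Step 3: locate the error. For a single error e at position i, S_ℓ = v_i·e·α_i^ℓ, so α_err = S_1/S_0.
  S_0^{−1} = 11^{−1} = 6 (mod 13), so α_err = 1·6 = 6 ≡ 6 = α_4. Error position i = 4.
  Consistency check: S_2/S_1 = 6·1 = 6 ≡ 6 = α_err ✓ (single-error assumption holds).
Step 4: error magnitude e = S_0/v_4 = S_0·∏_{j≠4}(α_4 − α_j) = 11·3 = 33 ≡ 7 (mod 13).
Step 5: correct position 4: c_4 = r_4 − e = 1 − 7 ≡ 7 (mod 13). Hence c = [2, 8, 5, 7, 6].
  Check: interpolating c through the α_i gives m(x) = 1 + 1·x (degree < 2) with m(α_i) = c_i for every i, so c is indeed a codeword.


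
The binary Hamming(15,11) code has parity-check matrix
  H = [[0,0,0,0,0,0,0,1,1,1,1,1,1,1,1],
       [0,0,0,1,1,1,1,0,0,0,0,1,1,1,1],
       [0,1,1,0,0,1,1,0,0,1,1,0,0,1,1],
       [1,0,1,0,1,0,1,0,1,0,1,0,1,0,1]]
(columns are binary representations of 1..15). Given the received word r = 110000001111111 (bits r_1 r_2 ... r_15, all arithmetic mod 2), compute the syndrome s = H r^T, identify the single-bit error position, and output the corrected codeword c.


s = (1, 0, 1, 1)^T, error position = 11, corrected codeword c = 110000001101111

Compute s = H r^T mod 2 one row at a time:
  s_1 = 0 + 1 + 1 + 1 + 1 + 1 + 1 + 1 = 7 ≡ 1 (mod 2).
  s_2 = 0 + 0 + 0 + 0 + 1 + 1 + 1 + 1 = 4 ≡ 0 (mod 2).
  s_3 = 1 + 0 + 0 + 0 + 1 + 1 + 1 + 1 = 5 ≡ 1 (mod 2).
  s_4 = 1 + 0 + 0 + 0 + 1 + 1 + 1 + 1 = 5 ≡ 1 (mod 2).
s = (1, 0, 1, 1)^T — this equals column 11 of H (binary 1011), so error is at position 11.
Correct: flip bit 11 of r = 110000001111111 to get c = 110000001101111.


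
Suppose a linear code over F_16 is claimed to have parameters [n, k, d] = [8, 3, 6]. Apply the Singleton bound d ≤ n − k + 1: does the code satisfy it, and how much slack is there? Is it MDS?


Singleton RHS = n − k + 1 = 6, slack = 0, bound satisfied, MDS.

Singleton bound: d ≤ n − k + 1.
Here n = 8, k = 3, so n − k + 1 = 6.
Given d = 6, check d ≤ 6: YES.
Slack = (n − k + 1) − d = 0.
The code is MDS (slack = 0).
Description: the claimed parameters are [8, 3, 6]_16; such a code would be MDS (meets Singleton bound).


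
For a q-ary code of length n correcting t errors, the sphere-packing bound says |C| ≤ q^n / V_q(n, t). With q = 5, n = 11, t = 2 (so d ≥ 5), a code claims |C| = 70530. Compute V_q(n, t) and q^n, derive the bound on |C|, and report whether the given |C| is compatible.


V_q(n, t) = 925, q^n = 48828125, Hamming bound = 52787, |C| = 70530 > bound (violated).

Step 1: Compute V_q(n, t) = Σ_{j=0}^2 C(n, j) (q−1)^j.
  j = 0: C(11,0)·(4)^0 = 1·1 = 1.
  j = 1: C(11,1)·(4)^1 = 11·4 = 44.
  j = 2: C(11,2)·(4)^2 = 55·16 = 880.
  V_q(n, t) = 1 + 44 + 880 = 925.
Step 2: q^n = 5^11 = 48828125.
Step 3: Hamming bound ⌊q^n / V_q(n,t)⌋ = ⌊48828125/925⌋ = 52787.
Step 4: Compare |C| = 70530 to 52787: violated.
The claimed |C| lies above the Hamming bound, so no 5-ary code of length 11 with d ≥ 5 can have 70530 codewords.


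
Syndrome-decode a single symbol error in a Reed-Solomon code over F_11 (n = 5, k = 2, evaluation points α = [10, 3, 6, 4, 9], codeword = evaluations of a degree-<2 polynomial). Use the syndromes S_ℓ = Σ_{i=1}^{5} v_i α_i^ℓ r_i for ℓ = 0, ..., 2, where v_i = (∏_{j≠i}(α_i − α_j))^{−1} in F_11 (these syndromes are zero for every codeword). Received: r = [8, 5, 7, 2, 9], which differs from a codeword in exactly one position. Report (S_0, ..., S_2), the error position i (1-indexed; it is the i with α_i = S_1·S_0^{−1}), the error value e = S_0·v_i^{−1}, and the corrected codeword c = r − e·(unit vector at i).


S = (8, 3, 8), error at position 1, error magnitude e = 2, c = [6, 5, 7, 2, 9].

Step 1: column multipliers v_i = (∏_{j≠i}(α_i − α_j))^{−1} mod 11.
  i = 1 (α = 10): (10−3)(10−6)(10−4)(10−9) = 7·4·6·1 = 168 ≡ 3, so v_1 = 3^{−1} = 4 (mod 11).
  i = 2 (α = 3): (3−10)(3−6)(3−4)(3−9) = (−7)·(−3)·(−1)·(−6) = 126 ≡ 5, so v_2 = 5^{−1} = 9 (mod 11).
  i = 3 (α = 6): (6−10)(6−3)(6−4)(6−9) = (−4)·3·2·(−3) = 72 ≡ 6, so v_3 = 6^{−1} = 2 (mod 11).
  i = 4 (α = 4): (4−10)(4−3)(4−6)(4−9) = (−6)·1·(−2)·(−5) = −60 ≡ 6, so v_4 = 6^{−1} = 2 (mod 11).
  i = 5 (α = 9): (9−10)(9−3)(9−6)(9−4) = (−1)·6·3·5 = −90 ≡ 9, so v_5 = 9^{−1} = 5 (mod 11).
  v = [4, 9, 2, 2, 5].
Step 2: syndromes of r = [8, 5, 7, 2, 9] (all sums mod 11).
  S_0 = Σ v_i r_i = 4·8 + 9·5 + 2·7 + 2·2 + 5·9 = 140 ≡ 8.
  S_1 = Σ v_i α_i r_i = 4·10·8 + 9·3·5 + 2·6·7 + 2·4·2 + 5·9·9 = 960 ≡ 3.
  α_i^2 mod 11 = [1, 9, 3, 5, 4].
  S_2 = Σ v_i α_i^2 r_i = 4·1·8 + 9·9·5 + 2·3·7 + 2·5·2 + 5·4·9 = 679 ≡ 8.
  S = (8, 3, 8) ≠ 0, so r is not a codeword (an error is present).
Step 3: locate the error. For a single error e at position i, S_ℓ = v_i·e·α_i^ℓ, so α_err = S_1/S_0.
  S_0^{−1} = 8^{−1} = 7 (mod 11), so α_err = 3·7 = 21 ≡ 10 = α_1. Error position i = 1.
  Consistency check: S_2/S_1 = 8·4 = 32 ≡ 10 = α_err ✓ (single-error assumption holds).
Step 4: error magnitude e = S_0/v_1 = S_0·∏_{j≠1}(α_1 − α_j) = 8·3 = 24 ≡ 2 (mod 11).
Step 5: correct position 1: c_1 = r_1 − e = 8 − 2 ≡ 6 (mod 11). Hence c = [6, 5, 7, 2, 9].
  Check: interpolating c through the α_i gives m(x) = 3 + 8·x (degree < 2) with m(α_i) = c_i for every i, so c is indeed a codeword.


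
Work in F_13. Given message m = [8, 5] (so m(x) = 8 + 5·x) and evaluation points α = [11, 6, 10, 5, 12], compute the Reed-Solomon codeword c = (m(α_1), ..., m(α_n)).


c = [11, 12, 6, 7, 3]

Message polynomial: m(x) = 8 + 5·x (mod 13).
For each evaluation point α_i, compute m(α_i) mod 13:
  α_1 = 11: Horner steps 5 → 11, so m(11) = 11.
  α_2 = 6: Horner steps 5 → 12, so m(6) = 12.
  α_3 = 10: Horner steps 5 → 6, so m(10) = 6.
  α_4 = 5: Horner steps 5 → 7, so m(5) = 7.
  α_5 = 12: Horner steps 5 → 3, so m(12) = 3.
Codeword c = [11, 12, 6, 7, 3] ∈ F_13^5.


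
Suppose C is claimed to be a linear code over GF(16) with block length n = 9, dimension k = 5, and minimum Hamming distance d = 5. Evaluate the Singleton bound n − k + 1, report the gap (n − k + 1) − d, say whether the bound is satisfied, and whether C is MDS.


Singleton RHS = n − k + 1 = 5, slack = 0, bound satisfied, MDS.

Singleton bound: d ≤ n − k + 1.
Here n = 9, k = 5, so n − k + 1 = 5.
Given d = 5, check d ≤ 5: YES.
Slack = (n − k + 1) − d = 0.
The code is MDS (slack = 0).
Description: the claimed parameters are [9, 5, 5]_16; such a code would be MDS (meets Singleton bound).


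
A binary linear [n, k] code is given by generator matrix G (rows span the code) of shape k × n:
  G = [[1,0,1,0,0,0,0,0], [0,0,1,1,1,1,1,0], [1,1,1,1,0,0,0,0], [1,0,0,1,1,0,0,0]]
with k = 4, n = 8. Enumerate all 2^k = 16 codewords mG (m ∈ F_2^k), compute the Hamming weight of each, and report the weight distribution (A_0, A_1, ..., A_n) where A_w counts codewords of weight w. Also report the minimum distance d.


Weight distribution: A_0 = 1, A_2 = 3, A_3 = 4, A_4 = 3, A_5 = 4, A_6 = 1. Minimum distance d = 2.

Enumerate all 2^4 = 16 messages m ∈ F_2^4.
For each, compute codeword c = mG in F_2^8, then tally its weight.
  m = 0000 → c = 00000000, weight = 0.
  m = 1000 → c = 10100000, weight = 2.
  m = 0100 → c = 00111110, weight = 5.
  m = 1100 → c = 10011110, weight = 5.
  m = 0010 → c = 11110000, weight = 4.
  m = 1010 → c = 01010000, weight = 2.
  m = 0110 → c = 11001110, weight = 5.
  m = 1110 → c = 01101110, weight = 5.
  m = 0001 → c = 10011000, weight = 3.
  m = 1001 → c = 00111000, weight = 3.
  m = 0101 → c = 10100110, weight = 4.
  m = 1101 → c = 00000110, weight = 2.
  m = 0011 → c = 01101000, weight = 3.
  m = 1011 → c = 11001000, weight = 3.
  m = 0111 → c = 01010110, weight = 4.
  m = 1111 → c = 11110110, weight = 6.
Tally weights:
  weight 0: 1 codewords.
  weight 2: 3 codewords.
  weight 3: 4 codewords.
  weight 4: 3 codewords.
  weight 5: 4 codewords.
  weight 6: 1 codewords.
Minimum distance d = smallest w > 0 with A_w > 0 = 2.
Sanity: Σ A_w = 16 = 2^4 = 16 ✓.


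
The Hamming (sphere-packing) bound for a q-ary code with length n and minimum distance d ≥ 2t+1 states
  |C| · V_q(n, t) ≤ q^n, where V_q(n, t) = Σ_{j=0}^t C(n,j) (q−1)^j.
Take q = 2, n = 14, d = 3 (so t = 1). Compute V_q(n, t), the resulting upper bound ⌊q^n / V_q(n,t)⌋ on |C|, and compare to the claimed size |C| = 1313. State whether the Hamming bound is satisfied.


V_q(n, t) = 15, q^n = 16384, Hamming bound = 1092, |C| = 1313 > bound (violated).

Step 1: Compute V_q(n, t) = Σ_{j=0}^1 C(n, j) (q−1)^j.
  j = 0: C(14,0)·(1)^0 = 1·1 = 1.
  j = 1: C(14,1)·(1)^1 = 14·1 = 14.
  V_q(n, t) = 1 + 14 = 15.
Step 2: q^n = 2^14 = 16384.
Step 3: Hamming bound ⌊q^n / V_q(n,t)⌋ = ⌊16384/15⌋ = 1092.
Step 4: Compare |C| = 1313 to 1092: violated.
The claimed |C| lies above the Hamming bound, so no 2-ary code of length 14 with d ≥ 3 can have 1313 codewords.


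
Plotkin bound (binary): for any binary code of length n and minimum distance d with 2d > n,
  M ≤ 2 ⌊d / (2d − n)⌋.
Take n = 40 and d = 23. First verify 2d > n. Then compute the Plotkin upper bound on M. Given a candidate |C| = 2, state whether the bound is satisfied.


Plotkin bound M ≤ 6; given |C| = 2 ≤ bound (satisfied).

Check applicability: 2d = 46, n = 40.
2d − n = 6 > 0, so Plotkin applies.
Compute d/(2d−n) = 23/6 ≈ 3.8333.
⌊d/(2d−n)⌋ = 3.
Plotkin bound: M ≤ 2·3 = 6.
Given |C| = 2, check: satisfied.
This |C| is below the Plotkin bound.


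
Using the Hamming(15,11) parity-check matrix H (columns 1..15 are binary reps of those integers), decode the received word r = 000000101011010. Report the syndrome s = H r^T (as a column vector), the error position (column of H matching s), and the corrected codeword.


s = (0, 1, 1, 1)^T, error position = 7, corrected codeword c = 000000001011010

Compute s = H r^T mod 2 one row at a time:
  s_1 = 0 + 1 + 0 + 1 + 1 + 0 + 1 + 0 = 4 ≡ 0 (mod 2).
  s_2 = 0 + 0 + 0 + 1 + 1 + 0 + 1 + 0 = 3 ≡ 1 (mod 2).
  s_3 = 0 + 0 + 0 + 1 + 0 + 1 + 1 + 0 = 3 ≡ 1 (mod 2).
  s_4 = 0 + 0 + 0 + 1 + 1 + 1 + 0 + 0 = 3 ≡ 1 (mod 2).
s = (0, 1, 1, 1)^T — this equals column 7 of H (binary 0111), so error is at position 7.
Correct: flip bit 7 of r = 000000101011010 to get c = 000000001011010.


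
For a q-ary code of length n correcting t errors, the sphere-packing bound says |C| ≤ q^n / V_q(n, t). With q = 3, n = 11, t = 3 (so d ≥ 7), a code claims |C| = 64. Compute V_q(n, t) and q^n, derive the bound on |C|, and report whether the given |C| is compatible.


V_q(n, t) = 1563, q^n = 177147, Hamming bound = 113, |C| = 64 ≤ bound (satisfied).

Step 1: Compute V_q(n, t) = Σ_{j=0}^3 C(n, j) (q−1)^j.
  j = 0: C(11,0)·(2)^0 = 1·1 = 1.
  j = 1: C(11,1)·(2)^1 = 11·2 = 22.
  j = 2: C(11,2)·(2)^2 = 55·4 = 220.
  j = 3: C(11,3)·(2)^3 = 165·8 = 1320.
  V_q(n, t) = 1 + 22 + 220 + 1320 = 1563.
Step 2: q^n = 3^11 = 177147.
Step 3: Hamming bound ⌊q^n / V_q(n,t)⌋ = ⌊177147/1563⌋ = 113.
Step 4: Compare |C| = 64 to 113: satisfied.
The claimed |C| lies below the Hamming bound.


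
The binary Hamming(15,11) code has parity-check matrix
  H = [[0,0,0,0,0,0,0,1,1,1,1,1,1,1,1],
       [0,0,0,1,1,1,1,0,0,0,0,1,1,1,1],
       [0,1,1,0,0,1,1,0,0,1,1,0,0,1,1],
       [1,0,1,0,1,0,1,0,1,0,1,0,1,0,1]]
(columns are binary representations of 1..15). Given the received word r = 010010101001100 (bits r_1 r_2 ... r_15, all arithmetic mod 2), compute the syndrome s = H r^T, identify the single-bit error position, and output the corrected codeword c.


s = (1, 0, 0, 0)^T, error position = 8, corrected codeword c = 010010111001100

Compute s = H r^T mod 2 one row at a time:
  s_1 = 0 + 1 + 0 + 0 + 1 + 1 + 0 + 0 = 3 ≡ 1 (mod 2).
  s_2 = 0 + 1 + 0 + 1 + 1 + 1 + 0 + 0 = 4 ≡ 0 (mod 2).
  s_3 = 1 + 0 + 0 + 1 + 0 + 0 + 0 + 0 = 2 ≡ 0 (mod 2).
  s_4 = 0 + 0 + 1 + 1 + 1 + 0 + 1 + 0 = 4 ≡ 0 (mod 2).
s = (1, 0, 0, 0)^T — this equals column 8 of H (binary 1000), so error is at position 8.
Correct: flip bit 8 of r = 010010101001100 to get c = 010010111001100.


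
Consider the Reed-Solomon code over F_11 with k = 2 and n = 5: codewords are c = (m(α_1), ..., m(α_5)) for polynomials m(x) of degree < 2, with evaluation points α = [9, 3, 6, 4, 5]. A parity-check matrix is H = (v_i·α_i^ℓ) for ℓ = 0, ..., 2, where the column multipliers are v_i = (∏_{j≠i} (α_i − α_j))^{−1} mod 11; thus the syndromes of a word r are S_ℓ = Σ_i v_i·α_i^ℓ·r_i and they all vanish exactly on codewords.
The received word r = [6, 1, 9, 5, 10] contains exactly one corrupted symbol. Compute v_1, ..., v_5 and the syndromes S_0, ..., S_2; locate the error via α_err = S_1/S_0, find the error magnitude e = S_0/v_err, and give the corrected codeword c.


S = (5, 9, 3), error at position 4, error magnitude e = 5, c = [6, 1, 9, 0, 10].

Step 1: column multipliers v_i = (∏_{j≠i}(α_i − α_j))^{−1} mod 11.
  i = 1 (α = 9): (9−3)(9−6)(9−4)(9−5) = 6·3·5·4 = 360 ≡ 8, so v_1 = 8^{−1} = 7 (mod 11).
  i = 2 (α = 3): (3−9)(3−6)(3−4)(3−5) = (−6)·(−3)·(−1)·(−2) = 36 ≡ 3, so v_2 = 3^{−1} = 4 (mod 11).
  i = 3 (α = 6): (6−9)(6−3)(6−4)(6−5) = (−3)·3·2·1 = −18 ≡ 4, so v_3 = 4^{−1} = 3 (mod 11).
  i = 4 (α = 4): (4−9)(4−3)(4−6)(4−5) = (−5)·1·(−2)·(−1) = −10 ≡ 1, so v_4 = 1^{−1} = 1 (mod 11).
  i = 5 (α = 5): (5−9)(5−3)(5−6)(5−4) = (−4)·2·(−1)·1 = 8 ≡ 8, so v_5 = 8^{−1} = 7 (mod 11).
  v = [7, 4, 3, 1, 7].
Step 2: syndromes of r = [6, 1, 9, 5, 10] (all sums mod 11).
  S_0 = Σ v_i r_i = 7·6 + 4·1 + 3·9 + 1·5 + 7·10 = 148 ≡ 5.
  S_1 = Σ v_i α_i r_i = 7·9·6 + 4·3·1 + 3·6·9 + 1·4·5 + 7·5·10 = 922 ≡ 9.
  α_i^2 mod 11 = [4, 9, 3, 5, 3].
  S_2 = Σ v_i α_i^2 r_i = 7·4·6 + 4·9·1 + 3·3·9 + 1·5·5 + 7·3·10 = 520 ≡ 3.
  S = (5, 9, 3) ≠ 0, so r is not a codeword (an error is present).
Step 3: locate the error. For a single error e at position i, S_ℓ = v_i·e·α_i^ℓ, so α_err = S_1/S_0.
  S_0^{−1} = 5^{−1} = 9 (mod 11), so α_err = 9·9 = 81 ≡ 4 = α_4. Error position i = 4.
  Consistency check: S_2/S_1 = 3·5 = 15 ≡ 4 = α_err ✓ (single-error assumption holds).
Step 4: error magnitude e = S_0/v_4 = S_0·∏_{j≠4}(α_4 − α_j) = 5·1 = 5 ≡ 5 (mod 11).
Step 5: correct position 4: c_4 = r_4 − e = 5 − 5 ≡ 0 (mod 11). Hence c = [6, 1, 9, 0, 10].
  Check: interpolating c through the α_i gives m(x) = 4 + 10·x (degree < 2) with m(α_i) = c_i for every i, so c is indeed a codeword.


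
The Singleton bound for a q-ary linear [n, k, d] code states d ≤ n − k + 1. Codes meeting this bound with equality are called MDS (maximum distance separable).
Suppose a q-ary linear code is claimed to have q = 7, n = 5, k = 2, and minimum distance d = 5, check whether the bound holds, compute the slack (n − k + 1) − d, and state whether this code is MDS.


Singleton RHS = n − k + 1 = 4, slack = -1, bound violated (no such code; not MDS).

Singleton bound: d ≤ n − k + 1.
Here n = 5, k = 2, so n − k + 1 = 4.
Given d = 5, check d ≤ 4: NO.
Slack = (n − k + 1) − d = -1.
The slack is negative: d = 5 exceeds n − k + 1 = 4 by 1, so the Singleton bound is violated and no linear [5, 2, 5]_7 code can exist. In particular it is not MDS (MDS requires d = n − k + 1 exactly).
Description: the claimed parameters are [5, 2, 5]_7; such a code would be impossible (violates the Singleton bound).


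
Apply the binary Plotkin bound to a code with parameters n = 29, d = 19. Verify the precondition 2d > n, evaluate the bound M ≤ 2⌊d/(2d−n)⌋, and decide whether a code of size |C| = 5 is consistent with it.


Plotkin bound M ≤ 4; given |C| = 5 > bound (violated).

Check applicability: 2d = 38, n = 29.
2d − n = 9 > 0, so Plotkin applies.
Compute d/(2d−n) = 19/9 ≈ 2.1111.
⌊d/(2d−n)⌋ = 2.
Plotkin bound: M ≤ 2·2 = 4.
Given |C| = 5, check: VIOLATED.
This |C| is above the Plotkin bound, so no binary code with n = 29, d = 19 and 5 codewords exists.


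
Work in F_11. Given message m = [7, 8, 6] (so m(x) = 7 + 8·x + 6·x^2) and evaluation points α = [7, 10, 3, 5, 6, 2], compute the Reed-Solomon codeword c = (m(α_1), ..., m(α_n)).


c = [5, 5, 8, 10, 7, 3]

Message polynomial: m(x) = 7 + 8·x + 6·x^2 (mod 11).
For each evaluation point α_i, compute m(α_i) mod 11:
  α_1 = 7: Horner steps 6 → 6 → 5, so m(7) = 5.
  α_2 = 10: Horner steps 6 → 2 → 5, so m(10) = 5.
  α_3 = 3: Horner steps 6 → 4 → 8, so m(3) = 8.
  α_4 = 5: Horner steps 6 → 5 → 10, so m(5) = 10.
  α_5 = 6: Horner steps 6 → 0 → 7, so m(6) = 7.
  α_6 = 2: Horner steps 6 → 9 → 3, so m(2) = 3.
Codeword c = [5, 5, 8, 10, 7, 3] ∈ F_11^6.


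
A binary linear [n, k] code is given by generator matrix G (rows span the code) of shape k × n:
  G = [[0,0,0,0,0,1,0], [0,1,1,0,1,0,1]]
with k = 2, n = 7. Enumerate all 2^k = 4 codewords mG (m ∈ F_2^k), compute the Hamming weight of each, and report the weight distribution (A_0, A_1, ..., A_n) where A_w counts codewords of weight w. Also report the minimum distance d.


Weight distribution: A_0 = 1, A_1 = 1, A_4 = 1, A_5 = 1. Minimum distance d = 1.

Enumerate all 2^2 = 4 messages m ∈ F_2^2.
For each, compute codeword c = mG in F_2^7, then tally its weight.
  m = 00 → c = 0000000, weight = 0.
  m = 10 → c = 0000010, weight = 1.
  m = 01 → c = 0110101, weight = 4.
  m = 11 → c = 0110111, weight = 5.
Tally weights:
  weight 0: 1 codewords.
  weight 1: 1 codewords.
  weight 4: 1 codewords.
  weight 5: 1 codewords.
Minimum distance d = smallest w > 0 with A_w > 0 = 1.
Sanity: Σ A_w = 4 = 2^2 = 4 ✓.


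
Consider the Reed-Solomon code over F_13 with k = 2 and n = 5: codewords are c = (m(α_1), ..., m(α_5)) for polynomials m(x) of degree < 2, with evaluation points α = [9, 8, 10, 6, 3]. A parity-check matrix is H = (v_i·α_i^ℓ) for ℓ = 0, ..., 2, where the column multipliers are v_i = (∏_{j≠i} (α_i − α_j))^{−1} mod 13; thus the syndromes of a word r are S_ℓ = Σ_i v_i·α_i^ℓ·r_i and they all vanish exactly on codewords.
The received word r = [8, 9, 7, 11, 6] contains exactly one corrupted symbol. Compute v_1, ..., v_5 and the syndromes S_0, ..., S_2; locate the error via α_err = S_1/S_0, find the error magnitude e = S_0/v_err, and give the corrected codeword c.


S = (3, 9, 1), error at position 5, error magnitude e = 5, c = [8, 9, 7, 11, 1].

Step 1: column multipliers v_i = (∏_{j≠i}(α_i − α_j))^{−1} mod 13.
  i = 1 (α = 9): (9−8)(9−10)(9−6)(9−3) = 1·(−1)·3·6 = −18 ≡ 8, so v_1 = 8^{−1} = 5 (mod 13).
  i = 2 (α = 8): (8−9)(8−10)(8−6)(8−3) = (−1)·(−2)·2·5 = 20 ≡ 7, so v_2 = 7^{−1} = 2 (mod 13).
  i = 3 (α = 10): (10−9)(10−8)(10−6)(10−3) = 1·2·4·7 = 56 ≡ 4, so v_3 = 4^{−1} = 10 (mod 13).
  i = 4 (α = 6): (6−9)(6−8)(6−10)(6−3) = (−3)·(−2)·(−4)·3 = −72 ≡ 6, so v_4 = 6^{−1} = 11 (mod 13).
  i = 5 (α = 3): (3−9)(3−8)(3−10)(3−6) = (−6)·(−5)·(−7)·(−3) = 630 ≡ 6, so v_5 = 6^{−1} = 11 (mod 13).
  v = [5, 2, 10, 11, 11].
Step 2: syndromes of r = [8, 9, 7, 11, 6] (all sums mod 13).
  S_0 = Σ v_i r_i = 5·8 + 2·9 + 10·7 + 11·11 + 11·6 = 315 ≡ 3.
  S_1 = Σ v_i α_i r_i = 5·9·8 + 2·8·9 + 10·10·7 + 11·6·11 + 11·3·6 = 2128 ≡ 9.
  α_i^2 mod 13 = [3, 12, 9, 10, 9].
  S_2 = Σ v_i α_i^2 r_i = 5·3·8 + 2·12·9 + 10·9·7 + 11·10·11 + 11·9·6 = 2770 ≡ 1.
  S = (3, 9, 1) ≠ 0, so r is not a codeword (an error is present).
Step 3: locate the error. For a single error e at position i, S_ℓ = v_i·e·α_i^ℓ, so α_err = S_1/S_0.
  S_0^{−1} = 3^{−1} = 9 (mod 13), so α_err = 9·9 = 81 ≡ 3 = α_5. Error position i = 5.
  Consistency check: S_2/S_1 = 1·3 = 3 ≡ 3 = α_err ✓ (single-error assumption holds).
Step 4: error magnitude e = S_0/v_5 = S_0·∏_{j≠5}(α_5 − α_j) = 3·6 = 18 ≡ 5 (mod 13).
Step 5: correct position 5: c_5 = r_5 − e = 6 − 5 ≡ 1 (mod 13). Hence c = [8, 9, 7, 11, 1].
  Check: interpolating c through the α_i gives m(x) = 4 + 12·x (degree < 2) with m(α_i) = c_i for every i, so c is indeed a codeword.


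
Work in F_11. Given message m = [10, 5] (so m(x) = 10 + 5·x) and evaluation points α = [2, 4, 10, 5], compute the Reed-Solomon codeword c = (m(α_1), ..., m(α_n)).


c = [9, 8, 5, 2]

Message polynomial: m(x) = 10 + 5·x (mod 11).
For each evaluation point α_i, compute m(α_i) mod 11:
  α_1 = 2: Horner steps 5 → 9, so m(2) = 9.
  α_2 = 4: Horner steps 5 → 8, so m(4) = 8.
  α_3 = 10: Horner steps 5 → 5, so m(10) = 5.
  α_4 = 5: Horner steps 5 → 2, so m(5) = 2.
Codeword c = [9, 8, 5, 2] ∈ F_11^4.


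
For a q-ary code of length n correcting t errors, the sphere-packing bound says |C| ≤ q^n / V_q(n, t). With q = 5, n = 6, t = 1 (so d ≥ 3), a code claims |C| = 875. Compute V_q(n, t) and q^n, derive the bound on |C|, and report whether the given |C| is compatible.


V_q(n, t) = 25, q^n = 15625, Hamming bound = 625, |C| = 875 > bound (violated).

Step 1: Compute V_q(n, t) = Σ_{j=0}^1 C(n, j) (q−1)^j.
  j = 0: C(6,0)·(4)^0 = 1·1 = 1.
  j = 1: C(6,1)·(4)^1 = 6·4 = 24.
  V_q(n, t) = 1 + 24 = 25.
Step 2: q^n = 5^6 = 15625.
Step 3: Hamming bound ⌊q^n / V_q(n,t)⌋ = ⌊15625/25⌋ = 625.
Step 4: Compare |C| = 875 to 625: violated.
The claimed |C| lies above the Hamming bound, so no 5-ary code of length 6 with d ≥ 3 can have 875 codewords.


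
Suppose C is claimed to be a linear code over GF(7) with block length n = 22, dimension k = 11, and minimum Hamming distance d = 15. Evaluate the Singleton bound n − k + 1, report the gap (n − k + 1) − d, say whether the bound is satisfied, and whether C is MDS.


Singleton RHS = n − k + 1 = 12, slack = -3, bound violated (no such code; not MDS).

Singleton bound: d ≤ n − k + 1.
Here n = 22, k = 11, so n − k + 1 = 12.
Given d = 15, check d ≤ 12: NO.
Slack = (n − k + 1) − d = -3.
The slack is negative: d = 15 exceeds n − k + 1 = 12 by 3, so the Singleton bound is violated and no linear [22, 11, 15]_7 code can exist. In particular it is not MDS (MDS requires d = n − k + 1 exactly).
Description: the claimed parameters are [22, 11, 15]_7; such a code would be impossible (violates the Singleton bound).


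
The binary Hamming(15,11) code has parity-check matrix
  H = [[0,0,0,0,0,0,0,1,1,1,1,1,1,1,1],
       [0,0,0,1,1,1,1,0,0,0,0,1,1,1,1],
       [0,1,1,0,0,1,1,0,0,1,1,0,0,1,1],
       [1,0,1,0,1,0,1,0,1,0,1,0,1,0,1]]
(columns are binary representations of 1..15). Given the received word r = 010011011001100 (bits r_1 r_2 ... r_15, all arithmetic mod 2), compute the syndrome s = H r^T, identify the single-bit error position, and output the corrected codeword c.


s = (0, 0, 0, 1)^T, error position = 1, corrected codeword c = 110011011001100

Compute s = H r^T mod 2 one row at a time:
  s_1 = 1 + 1 + 0 + 0 + 1 + 1 + 0 + 0 = 4 ≡ 0 (mod 2).
  s_2 = 0 + 1 + 1 + 0 + 1 + 1 + 0 + 0 = 4 ≡ 0 (mod 2).
  s_3 = 1 + 0 + 1 + 0 + 0 + 0 + 0 + 0 = 2 ≡ 0 (mod 2).
  s_4 = 0 + 0 + 1 + 0 + 1 + 0 + 1 + 0 = 3 ≡ 1 (mod 2).
s = (0, 0, 0, 1)^T — this equals column 1 of H (binary 0001), so error is at position 1.
Correct: flip bit 1 of r = 010011011001100 to get c = 110011011001100.


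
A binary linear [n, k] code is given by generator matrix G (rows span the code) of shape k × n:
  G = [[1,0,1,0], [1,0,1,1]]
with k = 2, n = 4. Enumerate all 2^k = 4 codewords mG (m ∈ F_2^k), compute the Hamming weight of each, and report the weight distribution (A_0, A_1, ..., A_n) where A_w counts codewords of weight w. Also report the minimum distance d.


Weight distribution: A_0 = 1, A_1 = 1, A_2 = 1, A_3 = 1. Minimum distance d = 1.

Enumerate all 2^2 = 4 messages m ∈ F_2^2.
For each, compute codeword c = mG in F_2^4, then tally its weight.
  m = 00 → c = 0000, weight = 0.
  m = 10 → c = 1010, weight = 2.
  m = 01 → c = 1011, weight = 3.
  m = 11 → c = 0001, weight = 1.
Tally weights:
  weight 0: 1 codewords.
  weight 1: 1 codewords.
  weight 2: 1 codewords.
  weight 3: 1 codewords.
Minimum distance d = smallest w > 0 with A_w > 0 = 1.
Sanity: Σ A_w = 4 = 2^2 = 4 ✓.


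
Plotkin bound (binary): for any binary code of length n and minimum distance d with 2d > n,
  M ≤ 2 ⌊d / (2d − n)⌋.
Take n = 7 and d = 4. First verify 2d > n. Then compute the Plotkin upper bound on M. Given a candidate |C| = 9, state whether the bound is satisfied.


Plotkin bound M ≤ 8; given |C| = 9 > bound (violated).

Check applicability: 2d = 8, n = 7.
2d − n = 1 > 0, so Plotkin applies.
Compute d/(2d−n) = 4/1 ≈ 4.0000.
⌊d/(2d−n)⌋ = 4.
Plotkin bound: M ≤ 2·4 = 8.
Given |C| = 9, check: VIOLATED.
This |C| is above the Plotkin bound, so no binary code with n = 7, d = 4 and 9 codewords exists.


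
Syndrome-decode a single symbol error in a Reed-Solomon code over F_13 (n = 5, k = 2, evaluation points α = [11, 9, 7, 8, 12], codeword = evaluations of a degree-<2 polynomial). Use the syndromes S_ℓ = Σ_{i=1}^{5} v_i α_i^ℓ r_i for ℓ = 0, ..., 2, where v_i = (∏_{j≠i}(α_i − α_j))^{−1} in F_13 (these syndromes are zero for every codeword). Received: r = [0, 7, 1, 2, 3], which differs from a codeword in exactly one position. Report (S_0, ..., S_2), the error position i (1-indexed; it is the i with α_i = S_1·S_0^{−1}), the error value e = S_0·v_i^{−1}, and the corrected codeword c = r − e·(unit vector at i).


S = (11, 10, 2), error at position 4, error magnitude e = 11, c = [0, 7, 1, 4, 3].

Step 1: column multipliers v_i = (∏_{j≠i}(α_i − α_j))^{−1} mod 13.
  i = 1 (α = 11): (11−9)(11−7)(11−8)(11−12) = 2·4·3·(−1) = −24 ≡ 2, so v_1 = 2^{−1} = 7 (mod 13).
  i = 2 (α = 9): (9−11)(9−7)(9−8)(9−12) = (−2)·2·1·(−3) = 12 ≡ 12, so v_2 = 12^{−1} = 12 (mod 13).
  i = 3 (α = 7): (7−11)(7−9)(7−8)(7−12) = (−4)·(−2)·(−1)·(−5) = 40 ≡ 1, so v_3 = 1^{−1} = 1 (mod 13).
  i = 4 (α = 8): (8−11)(8−9)(8−7)(8−12) = (−3)·(−1)·1·(−4) = −12 ≡ 1, so v_4 = 1^{−1} = 1 (mod 13).
  i = 5 (α = 12): (12−11)(12−9)(12−7)(12−8) = 1·3·5·4 = 60 ≡ 8, so v_5 = 8^{−1} = 5 (mod 13).
  v = [7, 12, 1, 1, 5].
Step 2: syndromes of r = [0, 7, 1, 2, 3] (all sums mod 13).
  S_0 = Σ v_i r_i = 7·0 + 12·7 + 1·1 + 1·2 + 5·3 = 102 ≡ 11.
  S_1 = Σ v_i α_i r_i = 7·11·0 + 12·9·7 + 1·7·1 + 1·8·2 + 5·12·3 = 959 ≡ 10.
  α_i^2 mod 13 = [4, 3, 10, 12, 1].
  S_2 = Σ v_i α_i^2 r_i = 7·4·0 + 12·3·7 + 1·10·1 + 1·12·2 + 5·1·3 = 301 ≡ 2.
  S = (11, 10, 2) ≠ 0, so r is not a codeword (an error is present).
Step 3: locate the error. For a single error e at position i, S_ℓ = v_i·e·α_i^ℓ, so α_err = S_1/S_0.
  S_0^{−1} = 11^{−1} = 6 (mod 13), so α_err = 10·6 = 60 ≡ 8 = α_4. Error position i = 4.
  Consistency check: S_2/S_1 = 2·4 = 8 ≡ 8 = α_err ✓ (single-error assumption holds).
Step 4: error magnitude e = S_0/v_4 = S_0·∏_{j≠4}(α_4 − α_j) = 11·1 = 11 ≡ 11 (mod 13).
Step 5: correct position 4: c_4 = r_4 − e = 2 − 11 ≡ 4 (mod 13). Hence c = [0, 7, 1, 4, 3].
  Check: interpolating c through the α_i gives m(x) = 6 + 3·x (degree < 2) with m(α_i) = c_i for every i, so c is indeed a codeword.


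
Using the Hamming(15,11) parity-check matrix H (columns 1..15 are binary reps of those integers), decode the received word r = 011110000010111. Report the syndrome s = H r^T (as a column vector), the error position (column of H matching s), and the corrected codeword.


s = (0, 1, 1, 1)^T, error position = 7, corrected codeword c = 011110100010111

Compute s = H r^T mod 2 one row at a time:
  s_1 = 0 + 0 + 0 + 1 + 0 + 1 + 1 + 1 = 4 ≡ 0 (mod 2).
  s_2 = 1 + 1 + 0 + 0 + 0 + 1 + 1 + 1 = 5 ≡ 1 (mod 2).
  s_3 = 1 + 1 + 0 + 0 + 0 + 1 + 1 + 1 = 5 ≡ 1 (mod 2).
  s_4 = 0 + 1 + 1 + 0 + 0 + 1 + 1 + 1 = 5 ≡ 1 (mod 2).
s = (0, 1, 1, 1)^T — this equals column 7 of H (binary 0111), so error is at position 7.
Correct: flip bit 7 of r = 011110000010111 to get c = 011110100010111.


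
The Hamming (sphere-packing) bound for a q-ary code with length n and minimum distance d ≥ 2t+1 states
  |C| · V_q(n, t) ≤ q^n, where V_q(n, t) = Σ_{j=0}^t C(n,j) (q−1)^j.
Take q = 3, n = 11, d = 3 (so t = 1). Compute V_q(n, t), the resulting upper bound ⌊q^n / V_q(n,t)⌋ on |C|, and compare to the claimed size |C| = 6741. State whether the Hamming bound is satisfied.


V_q(n, t) = 23, q^n = 177147, Hamming bound = 7702, |C| = 6741 ≤ bound (satisfied).

Step 1: Compute V_q(n, t) = Σ_{j=0}^1 C(n, j) (q−1)^j.
  j = 0: C(11,0)·(2)^0 = 1·1 = 1.
  j = 1: C(11,1)·(2)^1 = 11·2 = 22.
  V_q(n, t) = 1 + 22 = 23.
Step 2: q^n = 3^11 = 177147.
Step 3: Hamming bound ⌊q^n / V_q(n,t)⌋ = ⌊177147/23⌋ = 7702.
Step 4: Compare |C| = 6741 to 7702: satisfied.
The claimed |C| lies below the Hamming bound.


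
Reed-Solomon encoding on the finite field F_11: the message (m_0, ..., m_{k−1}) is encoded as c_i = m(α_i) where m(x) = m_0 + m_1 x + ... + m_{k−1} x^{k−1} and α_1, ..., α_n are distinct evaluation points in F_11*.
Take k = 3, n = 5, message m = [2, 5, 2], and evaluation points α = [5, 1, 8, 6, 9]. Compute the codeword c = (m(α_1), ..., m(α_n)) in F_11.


c = [0, 9, 5, 5, 0]

Message polynomial: m(x) = 2 + 5·x + 2·x^2 (mod 11).
For each evaluation point α_i, compute m(α_i) mod 11:
  α_1 = 5: Horner steps 2 → 4 → 0, so m(5) = 0.
  α_2 = 1: Horner steps 2 → 7 → 9, so m(1) = 9.
  α_3 = 8: Horner steps 2 → 10 → 5, so m(8) = 5.
  α_4 = 6: Horner steps 2 → 6 → 5, so m(6) = 5.
  α_5 = 9: Horner steps 2 → 1 → 0, so m(9) = 0.
Codeword c = [0, 9, 5, 5, 0] ∈ F_11^5.


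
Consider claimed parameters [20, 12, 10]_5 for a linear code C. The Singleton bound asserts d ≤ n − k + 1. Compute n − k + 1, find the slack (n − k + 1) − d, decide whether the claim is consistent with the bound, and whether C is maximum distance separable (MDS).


Singleton RHS = n − k + 1 = 9, slack = -1, bound violated (no such code; not MDS).

Singleton bound: d ≤ n − k + 1.
Here n = 20, k = 12, so n − k + 1 = 9.
Given d = 10, check d ≤ 9: NO.
Slack = (n − k + 1) − d = -1.
The slack is negative: d = 10 exceeds n − k + 1 = 9 by 1, so the Singleton bound is violated and no linear [20, 12, 10]_5 code can exist. In particular it is not MDS (MDS requires d = n − k + 1 exactly).
Description: the claimed parameters are [20, 12, 10]_5; such a code would be impossible (violates the Singleton bound).


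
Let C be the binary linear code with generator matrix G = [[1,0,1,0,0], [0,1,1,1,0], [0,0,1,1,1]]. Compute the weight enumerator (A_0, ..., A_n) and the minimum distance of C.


Weight distribution: A_0 = 1, A_2 = 2, A_3 = 4, A_4 = 1. Minimum distance d = 2.

Enumerate all 2^3 = 8 messages m ∈ F_2^3.
For each, compute codeword c = mG in F_2^5, then tally its weight.
  m = 000 → c = 00000, weight = 0.
  m = 100 → c = 10100, weight = 2.
  m = 010 → c = 01110, weight = 3.
  m = 110 → c = 11010, weight = 3.
  m = 001 → c = 00111, weight = 3.
  m = 101 → c = 10011, weight = 3.
  m = 011 → c = 01001, weight = 2.
  m = 111 → c = 11101, weight = 4.
Tally weights:
  weight 0: 1 codewords.
  weight 2: 2 codewords.
  weight 3: 4 codewords.
  weight 4: 1 codewords.
Minimum distance d = smallest w > 0 with A_w > 0 = 2.
Sanity: Σ A_w = 8 = 2^3 = 8 ✓.


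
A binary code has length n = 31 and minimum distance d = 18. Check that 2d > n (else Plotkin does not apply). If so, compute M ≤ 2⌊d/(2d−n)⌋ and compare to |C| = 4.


Plotkin bound M ≤ 6; given |C| = 4 ≤ bound (satisfied).

Check applicability: 2d = 36, n = 31.
2d − n = 5 > 0, so Plotkin applies.
Compute d/(2d−n) = 18/5 ≈ 3.6000.
⌊d/(2d−n)⌋ = 3.
Plotkin bound: M ≤ 2·3 = 6.
Given |C| = 4, check: satisfied.
This |C| is below the Plotkin bound.


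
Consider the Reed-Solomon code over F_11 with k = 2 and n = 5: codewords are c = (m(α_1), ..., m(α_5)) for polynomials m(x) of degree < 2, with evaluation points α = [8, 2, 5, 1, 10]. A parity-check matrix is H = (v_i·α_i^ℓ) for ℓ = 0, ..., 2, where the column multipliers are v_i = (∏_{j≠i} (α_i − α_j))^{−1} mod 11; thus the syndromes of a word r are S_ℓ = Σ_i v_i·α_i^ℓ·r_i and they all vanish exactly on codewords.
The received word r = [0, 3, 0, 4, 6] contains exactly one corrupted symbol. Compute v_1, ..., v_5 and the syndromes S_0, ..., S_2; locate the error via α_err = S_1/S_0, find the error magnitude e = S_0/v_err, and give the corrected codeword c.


S = (3, 2, 5), error at position 1, error magnitude e = 3, c = [8, 3, 0, 4, 6].

Step 1: column multipliers v_i = (∏_{j≠i}(α_i − α_j))^{−1} mod 11.
  i = 1 (α = 8): (8−2)(8−5)(8−1)(8−10) = 6·3·7·(−2) = −252 ≡ 1, so v_1 = 1^{−1} = 1 (mod 11).
  i = 2 (α = 2): (2−8)(2−5)(2−1)(2−10) = (−6)·(−3)·1·(−8) = −144 ≡ 10, so v_2 = 10^{−1} = 10 (mod 11).
  i = 3 (α = 5): (5−8)(5−2)(5−1)(5−10) = (−3)·3·4·(−5) = 180 ≡ 4, so v_3 = 4^{−1} = 3 (mod 11).
  i = 4 (α = 1): (1−8)(1−2)(1−5)(1−10) = (−7)·(−1)·(−4)·(−9) = 252 ≡ 10, so v_4 = 10^{−1} = 10 (mod 11).
  i = 5 (α = 10): (10−8)(10−2)(10−5)(10−1) = 2·8·5·9 = 720 ≡ 5, so v_5 = 5^{−1} = 9 (mod 11).
  v = [1, 10, 3, 10, 9].
Step 2: syndromes of r = [0, 3, 0, 4, 6] (all sums mod 11).
  S_0 = Σ v_i r_i = 1·0 + 10·3 + 3·0 + 10·4 + 9·6 = 124 ≡ 3.
  S_1 = Σ v_i α_i r_i = 1·8·0 + 10·2·3 + 3·5·0 + 10·1·4 + 9·10·6 = 640 ≡ 2.
  α_i^2 mod 11 = [9, 4, 3, 1, 1].
  S_2 = Σ v_i α_i^2 r_i = 1·9·0 + 10·4·3 + 3·3·0 + 10·1·4 + 9·1·6 = 214 ≡ 5.
  S = (3, 2, 5) ≠ 0, so r is not a codeword (an error is present).
Step 3: locate the error. For a single error e at position i, S_ℓ = v_i·e·α_i^ℓ, so α_err = S_1/S_0.
  S_0^{−1} = 3^{−1} = 4 (mod 11), so α_err = 2·4 = 8 ≡ 8 = α_1. Error position i = 1.
  Consistency check: S_2/S_1 = 5·6 = 30 ≡ 8 = α_err ✓ (single-error assumption holds).
Step 4: error magnitude e = S_0/v_1 = S_0·∏_{j≠1}(α_1 − α_j) = 3·1 = 3 ≡ 3 (mod 11).
Step 5: correct position 1: c_1 = r_1 − e = 0 − 3 ≡ 8 (mod 11). Hence c = [8, 3, 0, 4, 6].
  Check: interpolating c through the α_i gives m(x) = 5 + 10·x (degree < 2) with m(α_i) = c_i for every i, so c is indeed a codeword.


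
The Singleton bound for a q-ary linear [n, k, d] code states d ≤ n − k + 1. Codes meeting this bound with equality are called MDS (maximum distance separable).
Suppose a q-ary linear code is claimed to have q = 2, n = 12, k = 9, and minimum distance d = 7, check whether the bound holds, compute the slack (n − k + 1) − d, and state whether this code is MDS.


Singleton RHS = n − k + 1 = 4, slack = -3, bound violated (no such code; not MDS).

Singleton bound: d ≤ n − k + 1.
Here n = 12, k = 9, so n − k + 1 = 4.
Given d = 7, check d ≤ 4: NO.
Slack = (n − k + 1) − d = -3.
The slack is negative: d = 7 exceeds n − k + 1 = 4 by 3, so the Singleton bound is violated and no linear [12, 9, 7]_2 code can exist. In particular it is not MDS (MDS requires d = n − k + 1 exactly).
Description: the claimed parameters are [12, 9, 7]_2; such a code would be impossible (violates the Singleton bound).


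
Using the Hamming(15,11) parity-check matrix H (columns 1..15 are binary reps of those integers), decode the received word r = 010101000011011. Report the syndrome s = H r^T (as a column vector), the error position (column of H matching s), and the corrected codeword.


s = (0, 1, 1, 0)^T, error position = 6, corrected codeword c = 010100000011011

Compute s = H r^T mod 2 one row at a time:
  s_1 = 0 + 0 + 0 + 1 + 1 + 0 + 1 + 1 = 4 ≡ 0 (mod 2).
  s_2 = 1 + 0 + 1 + 0 + 1 + 0 + 1 + 1 = 5 ≡ 1 (mod 2).
  s_3 = 1 + 0 + 1 + 0 + 0 + 1 + 1 + 1 = 5 ≡ 1 (mod 2).
  s_4 = 0 + 0 + 0 + 0 + 0 + 1 + 0 + 1 = 2 ≡ 0 (mod 2).
s = (0, 1, 1, 0)^T — this equals column 6 of H (binary 0110), so error is at position 6.
Correct: flip bit 6 of r = 010101000011011 to get c = 010100000011011.
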